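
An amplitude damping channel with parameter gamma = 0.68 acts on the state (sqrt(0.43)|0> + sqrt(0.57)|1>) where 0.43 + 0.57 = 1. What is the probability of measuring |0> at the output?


For amplitude damping with parameter gamma on state sqrt(a)|0> + sqrt(b)|1>:
alpha^2 = 0.43, beta^2 = 0.57
P(|0>) = alpha^2 + gamma * beta^2
= 0.43 + 0.68 * 0.57
= 0.43 + 0.3876
= 0.8176

0.8176


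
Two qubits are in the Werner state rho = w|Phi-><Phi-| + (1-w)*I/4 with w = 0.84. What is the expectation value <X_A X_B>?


|Phi-> = (|00> - |11>)/sqrt(2)
For the pure Bell state, <X_A X_B> = -1 (Bell-state Pauli correlator).
The maximally-mixed part I/4 has tr(I/4 * P tensor P) = 0 for any traceless Pauli P.
So <X_A X_B>_rho = w * (-1) + (1 - w) * 0
= 0.84 * (-1)
= -0.8400

-0.8400


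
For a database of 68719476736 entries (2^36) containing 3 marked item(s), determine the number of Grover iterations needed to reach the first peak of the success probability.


After j Grover iterations the success probability is P(j) = sin^2((2j+1)*theta), where sin(theta) = sqrt(k/N).
N = 2^36 = 68719476736, k = 3
sin(theta) = sqrt(k/N) = 6.60724948e-06
theta = arcsin(sqrt(k/N)) = 6.60724948e-06 rad
P(j) reaches its first maximum when (2j+1)*theta is as close as possible to pi/2, i.e. j = round(pi/(4*theta) - 1/2).
pi/(4*theta) - 1/2 = 118868.6551
(For comparison, the common estimate pi/4 * sqrt(N/k) = 118869.1551; the exact maximiser is used here.)
Optimal iterations = 118869

118869


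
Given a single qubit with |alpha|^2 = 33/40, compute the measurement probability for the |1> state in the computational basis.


|alpha|^2 = 33/40 = 0.8250
|beta|^2 = 1 - 33/40 = 7/40 = 0.1750
P(|1>) = |beta|^2 = 0.1750

0.1750


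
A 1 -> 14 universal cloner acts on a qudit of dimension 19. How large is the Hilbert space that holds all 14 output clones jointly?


Output space = H^(tensor 14) where dim(H) = 19
dim = 19^14
= 361 (after 2 factors)
= 6859 (after 3 factors)
= 130321 (after 4 factors)
= 2476099 (after 5 factors)
= 47045881 (after 6 factors)
= 893871739 (after 7 factors)
= 16983563041 (after 8 factors)
= 322687697779 (after 9 factors)
= 6131066257801 (after 10 factors)
= 116490258898219 (after 11 factors)
= 2213314919066161 (after 12 factors)
= 42052983462257059 (after 13 factors)
= 799006685782884121 (after 14 factors)
= 799006685782884121

799006685782884121


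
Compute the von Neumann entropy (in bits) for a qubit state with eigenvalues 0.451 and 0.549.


S = -p*log2(p) - (1-p)*log2(1-p)
p = 0.4510, 1-p = 0.5490
= -0.4510 * log2(0.4510) - 0.5490 * log2(0.5490)
= -(-0.5181) - (-0.4750)
= 0.9931

0.9931


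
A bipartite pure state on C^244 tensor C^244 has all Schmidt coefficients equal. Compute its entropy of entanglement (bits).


For a maximally entangled state in d x d:
S = log2(d) = log2(244)
= 7.9307

7.9307


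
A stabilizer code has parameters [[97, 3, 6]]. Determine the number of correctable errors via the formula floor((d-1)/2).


Code parameters: [[97, 3, 6]], distance d = 6.
Number of correctable errors = floor((d-1)/2)
= floor((6 - 1)/2)
= floor(5/2)
= 2

2


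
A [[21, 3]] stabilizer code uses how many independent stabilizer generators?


For an [[n,k]] stabilizer code:
Number of stabilizer generators = n - k
= 21 - 3
= 18

18


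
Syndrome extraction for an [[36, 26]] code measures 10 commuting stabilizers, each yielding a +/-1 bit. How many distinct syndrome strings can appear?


Each stabilizer generator gives a binary (+1 or -1) measurement outcome.
With 10 independent generators:
Total syndromes = 2^10
= 1024

1024


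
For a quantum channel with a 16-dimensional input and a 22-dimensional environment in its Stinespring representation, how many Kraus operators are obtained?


Tracing out the environment in an orthonormal basis {|i>_E} gives Kraus operators K_i = <i|_E U |0>_E.
Number of Kraus operators = dim(H_env) = d_env
= 22

22


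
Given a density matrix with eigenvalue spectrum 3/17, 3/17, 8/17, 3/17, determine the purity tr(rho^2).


tr(rho^2) = sum of eigenvalues squared
= (3/17)^2 + (3/17)^2 + (8/17)^2 + (3/17)^2
= (9 + 9 + 64 + 9) / 289
= 91/289
= 0.3149

0.3149


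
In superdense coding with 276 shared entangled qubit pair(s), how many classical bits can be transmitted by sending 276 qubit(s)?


Superdense coding allows 2 classical bits per shared entangled pair.
276 pair(s) -> 2 * 276 = 552 classical bits

552


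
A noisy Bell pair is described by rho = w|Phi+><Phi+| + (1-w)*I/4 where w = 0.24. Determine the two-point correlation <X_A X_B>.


|Phi+> = (|00> + |11>)/sqrt(2)
For the pure Bell state, <X_A X_B> = +1 (Bell-state Pauli correlator).
The maximally-mixed part I/4 has tr(I/4 * P tensor P) = 0 for any traceless Pauli P.
So <X_A X_B>_rho = w * (+1) + (1 - w) * 0
= 0.24 * (+1)
= 0.2400

0.2400


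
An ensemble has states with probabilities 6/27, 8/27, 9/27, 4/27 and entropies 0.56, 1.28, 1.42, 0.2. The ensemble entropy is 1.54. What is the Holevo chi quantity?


chi = S(rho) - sum_i p_i * S(rho_i)
Weighted entropy = 6/27 * 0.56 + 8/27 * 1.28 + 9/27 * 1.42 + 4/27 * 0.2
= 1.0067
chi = 1.54 - 1.0067
= 0.5333

0.5333


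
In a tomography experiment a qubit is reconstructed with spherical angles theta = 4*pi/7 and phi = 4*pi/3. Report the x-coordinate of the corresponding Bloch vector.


theta = 1.7952, phi = 4.1888
r_x = sin(theta)*cos(phi) = 0.9749 * -0.5000
r_x = -0.4875

-0.4875


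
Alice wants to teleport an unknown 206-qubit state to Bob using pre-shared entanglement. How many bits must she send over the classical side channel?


Quantum teleportation requires 2 classical bits per qubit teleported.
206 qubit(s) -> 2 * 206 = 412 classical bits

412


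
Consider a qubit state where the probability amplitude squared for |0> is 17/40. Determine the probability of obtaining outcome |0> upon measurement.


|alpha|^2 = 17/40 = 0.4250
|beta|^2 = 1 - 17/40 = 23/40 = 0.5750
P(|0>) = |alpha|^2 = 0.4250

0.4250


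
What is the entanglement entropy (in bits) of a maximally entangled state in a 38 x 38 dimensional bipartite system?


For a maximally entangled state in d x d:
S = log2(d) = log2(38)
= 5.2479

5.2479


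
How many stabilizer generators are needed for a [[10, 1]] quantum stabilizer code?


For an [[n,k]] stabilizer code:
Number of stabilizer generators = n - k
= 10 - 1
= 9

9


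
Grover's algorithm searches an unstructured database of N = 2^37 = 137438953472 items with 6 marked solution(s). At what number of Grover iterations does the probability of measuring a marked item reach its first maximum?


After j Grover iterations the success probability is P(j) = sin^2((2j+1)*theta), where sin(theta) = sqrt(k/N).
N = 2^37 = 137438953472, k = 6
sin(theta) = sqrt(k/N) = 6.60724948e-06
theta = arcsin(sqrt(k/N)) = 6.60724948e-06 rad
P(j) reaches its first maximum when (2j+1)*theta is as close as possible to pi/2, i.e. j = round(pi/(4*theta) - 1/2).
pi/(4*theta) - 1/2 = 118868.6551
(For comparison, the common estimate pi/4 * sqrt(N/k) = 118869.1551; the exact maximiser is used here.)
Optimal iterations = 118869

118869


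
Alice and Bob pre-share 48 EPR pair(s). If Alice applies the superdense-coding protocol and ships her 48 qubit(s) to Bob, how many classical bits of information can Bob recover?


Superdense coding allows 2 classical bits per shared entangled pair.
48 pair(s) -> 2 * 48 = 96 classical bits

96


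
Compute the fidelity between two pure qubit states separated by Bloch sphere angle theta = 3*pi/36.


For states separated by angle theta on Bloch sphere:
F = cos^2(theta/2)
theta = 3*pi/36 = 0.2618
theta/2 = 0.1309
cos(theta/2) = 0.9914
F = 0.9830

0.9830


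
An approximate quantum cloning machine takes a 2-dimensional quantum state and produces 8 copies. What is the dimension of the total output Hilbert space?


Output space = H^(tensor 8) where dim(H) = 2
dim = 2^8
= 4 (after 2 factors)
= 8 (after 3 factors)
= 16 (after 4 factors)
= 32 (after 5 factors)
= 64 (after 6 factors)
= 128 (after 7 factors)
= 256 (after 8 factors)
= 256

256


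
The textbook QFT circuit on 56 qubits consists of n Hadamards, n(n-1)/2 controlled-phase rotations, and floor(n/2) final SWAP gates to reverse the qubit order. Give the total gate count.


Hadamard gates: 56
Controlled rotations: n*(n-1)/2 = 56*55/2 = 1540
SWAP gates: floor(n/2) = floor(56/2) = 28
Total = 56 + 1540 + 28
= 1624

1624


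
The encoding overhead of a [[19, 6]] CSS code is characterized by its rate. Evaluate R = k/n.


Code rate R = k/n
= 6/19
= 0.3158

0.3158


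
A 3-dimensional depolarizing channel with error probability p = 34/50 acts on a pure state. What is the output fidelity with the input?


F = (1-p) + p/d
= (1 - 0.6800) + 0.6800/3
= 0.3200 + 0.2267
= 0.5467

0.5467


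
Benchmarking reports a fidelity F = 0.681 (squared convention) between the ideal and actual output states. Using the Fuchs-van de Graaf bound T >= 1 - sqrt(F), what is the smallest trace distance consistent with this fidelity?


Fuchs-van de Graaf (squared-fidelity convention): 1 - sqrt(F) <= T <= sqrt(1 - F).
Lower bound: T >= 1 - sqrt(F)
sqrt(F) = sqrt(0.681) = 0.8252
T >= 1 - 0.8252
T >= 0.1748

0.1748


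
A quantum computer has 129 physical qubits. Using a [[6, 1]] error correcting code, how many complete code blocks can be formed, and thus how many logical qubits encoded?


Each code block uses 6 physical qubits for 1 logical qubit(s).
Number of complete blocks = floor(129 / 6) = 21
Logical qubits = 21 * 1
= 21

21


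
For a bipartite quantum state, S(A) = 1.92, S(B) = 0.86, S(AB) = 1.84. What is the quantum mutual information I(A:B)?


I(A:B) = S(A) + S(B) - S(AB)
= 1.92 + 0.86 - 1.84
= 0.9400

0.9400


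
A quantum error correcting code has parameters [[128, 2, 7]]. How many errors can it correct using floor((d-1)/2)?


Code parameters: [[128, 2, 7]], distance d = 7.
Number of correctable errors = floor((d-1)/2)
= floor((7 - 1)/2)
= floor(6/2)
= 3

3


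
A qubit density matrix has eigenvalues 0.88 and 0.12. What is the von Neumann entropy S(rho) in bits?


S = -p*log2(p) - (1-p)*log2(1-p)
p = 0.8800, 1-p = 0.1200
= -0.8800 * log2(0.8800) - 0.1200 * log2(0.1200)
= -(-0.1623) - (-0.3671)
= 0.5294

0.5294


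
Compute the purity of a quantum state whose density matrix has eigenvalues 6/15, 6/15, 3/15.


tr(rho^2) = sum of eigenvalues squared
= (6/15)^2 + (6/15)^2 + (3/15)^2
= (36 + 36 + 9) / 225
= 81/225
= 0.3600

0.3600


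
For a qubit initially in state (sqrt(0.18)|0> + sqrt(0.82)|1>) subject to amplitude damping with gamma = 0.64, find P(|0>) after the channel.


For amplitude damping with parameter gamma on state sqrt(a)|0> + sqrt(b)|1>:
alpha^2 = 0.18, beta^2 = 0.82
P(|0>) = alpha^2 + gamma * beta^2
= 0.18 + 0.64 * 0.82
= 0.18 + 0.5248
= 0.7048

0.7048


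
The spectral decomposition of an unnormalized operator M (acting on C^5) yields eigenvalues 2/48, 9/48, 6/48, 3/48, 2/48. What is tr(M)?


tr(M) = sum of eigenvalues
= 2/48 + 9/48 + 6/48 + 3/48 + 2/48
= 22/48
= 0.4583

0.4583


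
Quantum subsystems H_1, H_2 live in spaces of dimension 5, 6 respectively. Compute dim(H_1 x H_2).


dim(H_1 x H_2) = 5 * 6
= 30

30


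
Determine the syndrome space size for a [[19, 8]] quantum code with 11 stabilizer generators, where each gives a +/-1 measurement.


Each stabilizer generator gives a binary (+1 or -1) measurement outcome.
With 11 independent generators:
Total syndromes = 2^11
= 2048

2048


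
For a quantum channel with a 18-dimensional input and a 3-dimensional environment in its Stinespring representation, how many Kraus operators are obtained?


Tracing out the environment in an orthonormal basis {|i>_E} gives Kraus operators K_i = <i|_E U |0>_E.
Number of Kraus operators = dim(H_env) = d_env
= 3

3


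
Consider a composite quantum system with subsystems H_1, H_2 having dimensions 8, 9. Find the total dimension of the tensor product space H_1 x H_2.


dim(H_1 x H_2) = 8 * 9
= 72

72


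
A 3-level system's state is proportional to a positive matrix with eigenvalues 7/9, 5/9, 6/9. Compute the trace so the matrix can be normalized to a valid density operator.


tr(M) = sum of eigenvalues
= 7/9 + 5/9 + 6/9
= 18/9
= 2.0000

2.0000


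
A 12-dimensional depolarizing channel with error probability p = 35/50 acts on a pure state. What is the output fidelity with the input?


F = (1-p) + p/d
= (1 - 0.7000) + 0.7000/12
= 0.3000 + 0.0583
= 0.3583

0.3583


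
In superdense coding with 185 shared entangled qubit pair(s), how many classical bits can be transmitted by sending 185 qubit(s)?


Superdense coding allows 2 classical bits per shared entangled pair.
185 pair(s) -> 2 * 185 = 370 classical bits

370


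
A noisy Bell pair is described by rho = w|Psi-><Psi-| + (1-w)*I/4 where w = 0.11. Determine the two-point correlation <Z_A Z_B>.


|Psi-> = (|01> - |10>)/sqrt(2)
For the pure Bell state, <Z_A Z_B> = -1 (Bell-state Pauli correlator).
The maximally-mixed part I/4 has tr(I/4 * P tensor P) = 0 for any traceless Pauli P.
So <Z_A Z_B>_rho = w * (-1) + (1 - w) * 0
= 0.11 * (-1)
= -0.1100

-0.1100


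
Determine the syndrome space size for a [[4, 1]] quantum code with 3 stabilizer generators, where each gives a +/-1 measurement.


Each stabilizer generator gives a binary (+1 or -1) measurement outcome.
With 3 independent generators:
Total syndromes = 2^3
= 8

8


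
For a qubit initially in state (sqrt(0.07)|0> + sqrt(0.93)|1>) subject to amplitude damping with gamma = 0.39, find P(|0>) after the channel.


For amplitude damping with parameter gamma on state sqrt(a)|0> + sqrt(b)|1>:
alpha^2 = 0.07, beta^2 = 0.93
P(|0>) = alpha^2 + gamma * beta^2
= 0.07 + 0.39 * 0.93
= 0.07 + 0.3627
= 0.4327

0.4327


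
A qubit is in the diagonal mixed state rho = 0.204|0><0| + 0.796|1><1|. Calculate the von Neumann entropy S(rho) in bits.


S = -p*log2(p) - (1-p)*log2(1-p)
p = 0.2040, 1-p = 0.7960
= -0.2040 * log2(0.2040) - 0.7960 * log2(0.7960)
= -(-0.4678) - (-0.2620)
= 0.7299

0.7299


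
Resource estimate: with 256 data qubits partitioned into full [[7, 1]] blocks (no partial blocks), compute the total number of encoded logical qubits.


Each code block uses 7 physical qubits for 1 logical qubit(s).
Number of complete blocks = floor(256 / 7) = 36
Logical qubits = 36 * 1
= 36

36


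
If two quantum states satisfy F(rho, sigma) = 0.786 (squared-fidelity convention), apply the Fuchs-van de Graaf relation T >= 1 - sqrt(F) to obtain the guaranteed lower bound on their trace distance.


Fuchs-van de Graaf (squared-fidelity convention): 1 - sqrt(F) <= T <= sqrt(1 - F).
Lower bound: T >= 1 - sqrt(F)
sqrt(F) = sqrt(0.786) = 0.8866
T >= 1 - 0.8866
T >= 0.1134

0.1134


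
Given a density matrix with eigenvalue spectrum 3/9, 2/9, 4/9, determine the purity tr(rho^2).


tr(rho^2) = sum of eigenvalues squared
= (3/9)^2 + (2/9)^2 + (4/9)^2
= (9 + 4 + 16) / 81
= 29/81
= 0.3580

0.3580


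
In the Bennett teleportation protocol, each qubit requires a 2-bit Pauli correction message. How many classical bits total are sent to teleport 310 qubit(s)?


Quantum teleportation requires 2 classical bits per qubit teleported.
310 qubit(s) -> 2 * 310 = 620 classical bits

620


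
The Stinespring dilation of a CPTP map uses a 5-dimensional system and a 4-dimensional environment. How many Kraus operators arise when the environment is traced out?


Tracing out the environment in an orthonormal basis {|i>_E} gives Kraus operators K_i = <i|_E U |0>_E.
Number of Kraus operators = dim(H_env) = d_env
= 4

4


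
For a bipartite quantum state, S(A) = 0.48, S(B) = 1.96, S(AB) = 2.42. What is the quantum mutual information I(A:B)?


I(A:B) = S(A) + S(B) - S(AB)
= 0.48 + 1.96 - 2.42
= 0.0200

0.0200


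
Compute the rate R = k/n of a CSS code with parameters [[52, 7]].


Code rate R = k/n
= 7/52
= 0.1346

0.1346


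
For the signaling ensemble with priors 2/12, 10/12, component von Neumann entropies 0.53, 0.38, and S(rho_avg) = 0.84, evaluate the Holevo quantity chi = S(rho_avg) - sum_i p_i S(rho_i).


chi = S(rho) - sum_i p_i * S(rho_i)
Weighted entropy = 2/12 * 0.53 + 10/12 * 0.38
= 0.4050
chi = 0.84 - 0.4050
= 0.4350

0.4350


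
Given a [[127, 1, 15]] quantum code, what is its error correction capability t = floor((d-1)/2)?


Code parameters: [[127, 1, 15]], distance d = 15.
Number of correctable errors = floor((d-1)/2)
= floor((15 - 1)/2)
= floor(14/2)
= 7

7


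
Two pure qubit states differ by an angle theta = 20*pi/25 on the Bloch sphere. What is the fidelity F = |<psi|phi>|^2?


For states separated by angle theta on Bloch sphere:
F = cos^2(theta/2)
theta = 20*pi/25 = 2.5133
theta/2 = 1.2566
cos(theta/2) = 0.3090
F = 0.0955

0.0955


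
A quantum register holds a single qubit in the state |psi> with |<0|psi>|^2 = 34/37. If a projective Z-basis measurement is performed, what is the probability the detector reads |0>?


|alpha|^2 = 34/37 = 0.9189
|beta|^2 = 1 - 34/37 = 3/37 = 0.0811
P(|0>) = |alpha|^2 = 0.9189

0.9189


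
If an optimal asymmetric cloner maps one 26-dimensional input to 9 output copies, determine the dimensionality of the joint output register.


Output space = H^(tensor 9) where dim(H) = 26
dim = 26^9
= 676 (after 2 factors)
= 17576 (after 3 factors)
= 456976 (after 4 factors)
= 11881376 (after 5 factors)
= 308915776 (after 6 factors)
= 8031810176 (after 7 factors)
= 208827064576 (after 8 factors)
= 5429503678976 (after 9 factors)
= 5429503678976

5429503678976


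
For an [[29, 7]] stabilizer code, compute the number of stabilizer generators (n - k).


For an [[n,k]] stabilizer code:
Number of stabilizer generators = n - k
= 29 - 7
= 22

22


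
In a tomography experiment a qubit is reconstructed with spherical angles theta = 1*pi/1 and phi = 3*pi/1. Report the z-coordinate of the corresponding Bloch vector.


theta = 3.1416, phi = 9.4248
r_z = cos(theta) = -1.0000

-1.0000


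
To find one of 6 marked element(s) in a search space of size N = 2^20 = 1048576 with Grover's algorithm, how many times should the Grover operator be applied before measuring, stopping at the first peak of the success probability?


After j Grover iterations the success probability is P(j) = sin^2((2j+1)*theta), where sin(theta) = sqrt(k/N).
N = 2^20 = 1048576, k = 6
sin(theta) = sqrt(k/N) = 0.002392079827
theta = arcsin(sqrt(k/N)) = 0.002392082108 rad
P(j) reaches its first maximum when (2j+1)*theta is as close as possible to pi/2, i.e. j = round(pi/(4*theta) - 1/2).
pi/(4*theta) - 1/2 = 327.8324
(For comparison, the common estimate pi/4 * sqrt(N/k) = 328.3328; the exact maximiser is used here.)
Optimal iterations = 328

328


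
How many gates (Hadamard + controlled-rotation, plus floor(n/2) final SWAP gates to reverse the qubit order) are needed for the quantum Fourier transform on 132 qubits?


Hadamard gates: 132
Controlled rotations: n*(n-1)/2 = 132*131/2 = 8646
SWAP gates: floor(n/2) = floor(132/2) = 66
Total = 132 + 8646 + 66
= 8844

8844


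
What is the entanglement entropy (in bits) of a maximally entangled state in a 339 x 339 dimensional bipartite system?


For a maximally entangled state in d x d:
S = log2(d) = log2(339)
= 8.4051

8.4051


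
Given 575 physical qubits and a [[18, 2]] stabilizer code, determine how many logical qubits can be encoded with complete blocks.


Each code block uses 18 physical qubits for 2 logical qubit(s).
Number of complete blocks = floor(575 / 18) = 31
Logical qubits = 31 * 2
= 62

62


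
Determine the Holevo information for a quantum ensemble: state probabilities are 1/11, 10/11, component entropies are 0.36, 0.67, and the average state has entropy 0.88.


chi = S(rho) - sum_i p_i * S(rho_i)
Weighted entropy = 1/11 * 0.36 + 10/11 * 0.67
= 0.6418
chi = 0.88 - 0.6418
= 0.2382

0.2382


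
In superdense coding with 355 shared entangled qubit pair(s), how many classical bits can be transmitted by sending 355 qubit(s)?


Superdense coding allows 2 classical bits per shared entangled pair.
355 pair(s) -> 2 * 355 = 710 classical bits

710


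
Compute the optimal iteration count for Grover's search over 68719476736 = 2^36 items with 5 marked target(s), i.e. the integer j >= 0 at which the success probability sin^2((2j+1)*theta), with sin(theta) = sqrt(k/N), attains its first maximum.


After j Grover iterations the success probability is P(j) = sin^2((2j+1)*theta), where sin(theta) = sqrt(k/N).
N = 2^36 = 68719476736, k = 5
sin(theta) = sqrt(k/N) = 8.5299224e-06
theta = arcsin(sqrt(k/N)) = 8.5299224e-06 rad
P(j) reaches its first maximum when (2j+1)*theta is as close as possible to pi/2, i.e. j = round(pi/(4*theta) - 1/2).
pi/(4*theta) - 1/2 = 92075.1516
(For comparison, the common estimate pi/4 * sqrt(N/k) = 92075.6516; the exact maximiser is used here.)
Optimal iterations = 92075

92075


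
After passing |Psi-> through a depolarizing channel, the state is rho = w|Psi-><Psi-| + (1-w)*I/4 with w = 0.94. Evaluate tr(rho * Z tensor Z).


|Psi-> = (|01> - |10>)/sqrt(2)
For the pure Bell state, <Z_A Z_B> = -1 (Bell-state Pauli correlator).
The maximally-mixed part I/4 has tr(I/4 * P tensor P) = 0 for any traceless Pauli P.
So <Z_A Z_B>_rho = w * (-1) + (1 - w) * 0
= 0.94 * (-1)
= -0.9400

-0.9400


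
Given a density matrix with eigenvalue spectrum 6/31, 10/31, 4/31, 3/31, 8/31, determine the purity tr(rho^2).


tr(rho^2) = sum of eigenvalues squared
= (6/31)^2 + (10/31)^2 + (4/31)^2 + (3/31)^2 + (8/31)^2
= (36 + 100 + 16 + 9 + 64) / 961
= 225/961
= 0.2341

0.2341


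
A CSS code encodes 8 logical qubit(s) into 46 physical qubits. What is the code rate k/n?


Code rate R = k/n
= 8/46
= 0.1739

0.1739


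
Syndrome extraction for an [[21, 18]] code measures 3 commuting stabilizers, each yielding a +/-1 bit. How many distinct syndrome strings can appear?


Each stabilizer generator gives a binary (+1 or -1) measurement outcome.
With 3 independent generators:
Total syndromes = 2^3
= 8

8


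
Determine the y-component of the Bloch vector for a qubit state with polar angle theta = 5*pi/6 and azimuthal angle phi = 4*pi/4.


theta = 2.6180, phi = 3.1416
r_y = sin(theta)*sin(phi) = 0.5000 * 0.0000
r_y = 0.0000

0.0000


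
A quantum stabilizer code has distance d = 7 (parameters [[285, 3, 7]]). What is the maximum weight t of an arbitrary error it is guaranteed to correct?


Code parameters: [[285, 3, 7]], distance d = 7.
Number of correctable errors = floor((d-1)/2)
= floor((7 - 1)/2)
= floor(6/2)
= 3

3


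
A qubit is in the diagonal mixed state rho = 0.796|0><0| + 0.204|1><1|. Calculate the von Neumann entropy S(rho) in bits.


S = -p*log2(p) - (1-p)*log2(1-p)
p = 0.7960, 1-p = 0.2040
= -0.7960 * log2(0.7960) - 0.2040 * log2(0.2040)
= -(-0.2620) - (-0.4678)
= 0.7299

0.7299


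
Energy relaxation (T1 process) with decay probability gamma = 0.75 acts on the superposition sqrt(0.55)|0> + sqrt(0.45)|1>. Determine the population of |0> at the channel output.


For amplitude damping with parameter gamma on state sqrt(a)|0> + sqrt(b)|1>:
alpha^2 = 0.55, beta^2 = 0.45
P(|0>) = alpha^2 + gamma * beta^2
= 0.55 + 0.75 * 0.45
= 0.55 + 0.3375
= 0.8875

0.8875


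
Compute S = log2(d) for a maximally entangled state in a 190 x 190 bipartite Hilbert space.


For a maximally entangled state in d x d:
S = log2(d) = log2(190)
= 7.5699

7.5699


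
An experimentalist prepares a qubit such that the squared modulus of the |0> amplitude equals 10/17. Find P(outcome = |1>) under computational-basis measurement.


|alpha|^2 = 10/17 = 0.5882
|beta|^2 = 1 - 10/17 = 7/17 = 0.4118
P(|1>) = |beta|^2 = 0.4118

0.4118


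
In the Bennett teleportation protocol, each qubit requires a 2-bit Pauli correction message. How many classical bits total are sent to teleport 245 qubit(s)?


Quantum teleportation requires 2 classical bits per qubit teleported.
245 qubit(s) -> 2 * 245 = 490 classical bits

490


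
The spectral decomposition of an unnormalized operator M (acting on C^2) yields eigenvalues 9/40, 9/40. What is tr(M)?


tr(M) = sum of eigenvalues
= 9/40 + 9/40
= 18/40
= 0.4500

0.4500


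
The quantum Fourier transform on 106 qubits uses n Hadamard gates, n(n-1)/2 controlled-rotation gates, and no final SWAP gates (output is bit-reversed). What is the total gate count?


Hadamard gates: 106
Controlled rotations: n*(n-1)/2 = 106*105/2 = 5565
SWAP gates: 0 (omitted)
Total = 106 + 5565
= 5671

5671


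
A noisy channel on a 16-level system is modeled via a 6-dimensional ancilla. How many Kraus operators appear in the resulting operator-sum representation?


Tracing out the environment in an orthonormal basis {|i>_E} gives Kraus operators K_i = <i|_E U |0>_E.
Number of Kraus operators = dim(H_env) = d_env
= 6

6


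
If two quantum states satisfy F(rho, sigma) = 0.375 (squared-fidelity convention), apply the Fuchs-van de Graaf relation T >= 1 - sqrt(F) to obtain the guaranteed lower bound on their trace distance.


Fuchs-van de Graaf (squared-fidelity convention): 1 - sqrt(F) <= T <= sqrt(1 - F).
Lower bound: T >= 1 - sqrt(F)
sqrt(F) = sqrt(0.375) = 0.6124
T >= 1 - 0.6124
T >= 0.3876

0.3876


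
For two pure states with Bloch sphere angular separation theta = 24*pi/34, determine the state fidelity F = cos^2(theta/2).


For states separated by angle theta on Bloch sphere:
F = cos^2(theta/2)
theta = 24*pi/34 = 2.2176
theta/2 = 1.1088
cos(theta/2) = 0.4457
F = 0.1987

0.1987


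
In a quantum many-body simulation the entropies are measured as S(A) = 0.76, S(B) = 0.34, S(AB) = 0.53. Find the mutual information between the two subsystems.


I(A:B) = S(A) + S(B) - S(AB)
= 0.76 + 0.34 - 0.53
= 0.5700

0.5700


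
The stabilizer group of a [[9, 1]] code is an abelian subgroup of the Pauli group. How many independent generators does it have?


For an [[n,k]] stabilizer code:
Number of stabilizer generators = n - k
= 9 - 1
= 8

8


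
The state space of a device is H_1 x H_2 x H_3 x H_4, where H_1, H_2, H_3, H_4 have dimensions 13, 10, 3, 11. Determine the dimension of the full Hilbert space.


dim(H_1 x H_2 x H_3 x H_4) = 13 * 10 * 3 * 11
= 130 * 3 * 11
= 390 * 11
= 4290

4290


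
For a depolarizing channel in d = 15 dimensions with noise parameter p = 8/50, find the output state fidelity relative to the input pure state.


F = (1-p) + p/d
= (1 - 0.1600) + 0.1600/15
= 0.8400 + 0.0107
= 0.8507

0.8507


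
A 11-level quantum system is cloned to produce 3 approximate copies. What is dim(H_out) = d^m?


Output space = H^(tensor 3) where dim(H) = 11
dim = 11^3
= 121 (after 2 factors)
= 1331 (after 3 factors)
= 1331

1331


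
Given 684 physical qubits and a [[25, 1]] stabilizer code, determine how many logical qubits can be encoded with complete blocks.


Each code block uses 25 physical qubits for 1 logical qubit(s).
Number of complete blocks = floor(684 / 25) = 27
Logical qubits = 27 * 1
= 27

27


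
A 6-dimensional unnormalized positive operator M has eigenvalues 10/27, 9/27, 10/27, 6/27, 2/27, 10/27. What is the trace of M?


tr(M) = sum of eigenvalues
= 10/27 + 9/27 + 10/27 + 6/27 + 2/27 + 10/27
= 47/27
= 1.7407

1.7407


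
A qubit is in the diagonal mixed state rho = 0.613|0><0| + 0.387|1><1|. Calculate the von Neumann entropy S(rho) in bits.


S = -p*log2(p) - (1-p)*log2(1-p)
p = 0.6130, 1-p = 0.3870
= -0.6130 * log2(0.6130) - 0.3870 * log2(0.3870)
= -(-0.4328) - (-0.5300)
= 0.9628

0.9628


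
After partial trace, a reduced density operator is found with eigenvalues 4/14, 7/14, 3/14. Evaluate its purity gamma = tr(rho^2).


tr(rho^2) = sum of eigenvalues squared
= (4/14)^2 + (7/14)^2 + (3/14)^2
= (16 + 49 + 9) / 196
= 74/196
= 0.3776

0.3776


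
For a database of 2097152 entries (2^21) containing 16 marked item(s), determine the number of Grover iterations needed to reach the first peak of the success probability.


After j Grover iterations the success probability is P(j) = sin^2((2j+1)*theta), where sin(theta) = sqrt(k/N).
N = 2^21 = 2097152, k = 16
sin(theta) = sqrt(k/N) = 0.002762135864
theta = arcsin(sqrt(k/N)) = 0.002762139376 rad
P(j) reaches its first maximum when (2j+1)*theta is as close as possible to pi/2, i.e. j = round(pi/(4*theta) - 1/2).
pi/(4*theta) - 1/2 = 283.8441
(For comparison, the common estimate pi/4 * sqrt(N/k) = 284.3445; the exact maximiser is used here.)
Optimal iterations = 284

284


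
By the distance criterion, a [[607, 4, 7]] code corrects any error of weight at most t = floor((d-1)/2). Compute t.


Code parameters: [[607, 4, 7]], distance d = 7.
Number of correctable errors = floor((d-1)/2)
= floor((7 - 1)/2)
= floor(6/2)
= 3

3


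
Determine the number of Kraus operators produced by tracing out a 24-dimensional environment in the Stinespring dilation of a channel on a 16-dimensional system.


Tracing out the environment in an orthonormal basis {|i>_E} gives Kraus operators K_i = <i|_E U |0>_E.
Number of Kraus operators = dim(H_env) = d_env
= 24

24


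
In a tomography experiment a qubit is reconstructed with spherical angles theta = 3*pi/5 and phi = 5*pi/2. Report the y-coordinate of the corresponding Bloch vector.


theta = 1.8850, phi = 7.8540
r_y = sin(theta)*sin(phi) = 0.9511 * 1.0000
r_y = 0.9511

0.9511


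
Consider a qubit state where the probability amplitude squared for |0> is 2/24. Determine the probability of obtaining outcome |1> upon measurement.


|alpha|^2 = 2/24 = 0.0833
|beta|^2 = 1 - 2/24 = 22/24 = 0.9167
P(|1>) = |beta|^2 = 0.9167

0.9167


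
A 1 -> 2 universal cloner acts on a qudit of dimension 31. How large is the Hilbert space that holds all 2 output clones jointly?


Output space = H^(tensor 2) where dim(H) = 31
dim = 31^2
= 961

961


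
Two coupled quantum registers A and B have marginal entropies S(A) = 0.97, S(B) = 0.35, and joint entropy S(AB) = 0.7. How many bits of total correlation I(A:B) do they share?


I(A:B) = S(A) + S(B) - S(AB)
= 0.97 + 0.35 - 0.7
= 0.6200

0.6200


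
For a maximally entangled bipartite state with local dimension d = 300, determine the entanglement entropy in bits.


For a maximally entangled state in d x d:
S = log2(d) = log2(300)
= 8.2288

8.2288


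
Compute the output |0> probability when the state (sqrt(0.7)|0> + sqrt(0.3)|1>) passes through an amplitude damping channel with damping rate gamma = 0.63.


For amplitude damping with parameter gamma on state sqrt(a)|0> + sqrt(b)|1>:
alpha^2 = 0.7, beta^2 = 0.3
P(|0>) = alpha^2 + gamma * beta^2
= 0.7 + 0.63 * 0.3
= 0.7 + 0.1890
= 0.8890

0.8890


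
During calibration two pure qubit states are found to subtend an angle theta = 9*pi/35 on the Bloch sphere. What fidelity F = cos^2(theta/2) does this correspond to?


For states separated by angle theta on Bloch sphere:
F = cos^2(theta/2)
theta = 9*pi/35 = 0.8078
theta/2 = 0.4039
cos(theta/2) = 0.9195
F = 0.8455

0.8455


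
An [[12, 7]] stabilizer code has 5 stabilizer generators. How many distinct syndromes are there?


Each stabilizer generator gives a binary (+1 or -1) measurement outcome.
With 5 independent generators:
Total syndromes = 2^5
= 32

32


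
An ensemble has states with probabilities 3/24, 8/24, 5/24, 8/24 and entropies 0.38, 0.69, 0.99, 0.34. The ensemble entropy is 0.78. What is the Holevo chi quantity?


chi = S(rho) - sum_i p_i * S(rho_i)
Weighted entropy = 3/24 * 0.38 + 8/24 * 0.69 + 5/24 * 0.99 + 8/24 * 0.34
= 0.5971
chi = 0.78 - 0.5971
= 0.1829

0.1829


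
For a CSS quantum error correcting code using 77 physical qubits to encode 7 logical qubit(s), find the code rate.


Code rate R = k/n
= 7/77
= 0.0909

0.0909


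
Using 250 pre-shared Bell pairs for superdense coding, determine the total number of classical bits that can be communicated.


Superdense coding allows 2 classical bits per shared entangled pair.
250 pair(s) -> 2 * 250 = 500 classical bits

500


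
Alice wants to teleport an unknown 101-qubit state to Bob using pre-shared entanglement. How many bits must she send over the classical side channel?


Quantum teleportation requires 2 classical bits per qubit teleported.
101 qubit(s) -> 2 * 101 = 202 classical bits

202


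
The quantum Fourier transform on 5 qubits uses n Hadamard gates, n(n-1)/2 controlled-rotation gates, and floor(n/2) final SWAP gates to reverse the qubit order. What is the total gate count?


Hadamard gates: 5
Controlled rotations: n*(n-1)/2 = 5*4/2 = 10
SWAP gates: floor(n/2) = floor(5/2) = 2
Total = 5 + 10 + 2
= 17

17


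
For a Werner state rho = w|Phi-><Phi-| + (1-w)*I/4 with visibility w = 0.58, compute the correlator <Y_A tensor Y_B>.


|Phi-> = (|00> - |11>)/sqrt(2)
For the pure Bell state, <Y_A Y_B> = +1 (Bell-state Pauli correlator).
The maximally-mixed part I/4 has tr(I/4 * P tensor P) = 0 for any traceless Pauli P.
So <Y_A Y_B>_rho = w * (+1) + (1 - w) * 0
= 0.58 * (+1)
= 0.5800

0.5800


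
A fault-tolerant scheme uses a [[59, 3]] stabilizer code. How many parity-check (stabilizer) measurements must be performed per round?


For an [[n,k]] stabilizer code:
Number of stabilizer generators = n - k
= 59 - 3
= 56

56


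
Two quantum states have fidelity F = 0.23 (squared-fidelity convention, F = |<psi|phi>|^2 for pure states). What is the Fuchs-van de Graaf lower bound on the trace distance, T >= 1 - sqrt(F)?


Fuchs-van de Graaf (squared-fidelity convention): 1 - sqrt(F) <= T <= sqrt(1 - F).
Lower bound: T >= 1 - sqrt(F)
sqrt(F) = sqrt(0.23) = 0.4796
T >= 1 - 0.4796
T >= 0.5204

0.5204


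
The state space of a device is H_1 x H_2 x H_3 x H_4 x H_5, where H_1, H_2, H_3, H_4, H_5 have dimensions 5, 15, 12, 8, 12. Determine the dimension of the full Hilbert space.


dim(H_1 x H_2 x H_3 x H_4 x H_5) = 5 * 15 * 12 * 8 * 12
= 75 * 12 * 8 * 12
= 900 * 8 * 12
= 7200 * 12
= 86400

86400


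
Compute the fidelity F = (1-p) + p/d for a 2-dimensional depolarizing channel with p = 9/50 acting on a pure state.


F = (1-p) + p/d
= (1 - 0.1800) + 0.1800/2
= 0.8200 + 0.0900
= 0.9100

0.9100


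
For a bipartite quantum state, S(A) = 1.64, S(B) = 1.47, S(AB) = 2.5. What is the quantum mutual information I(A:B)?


I(A:B) = S(A) + S(B) - S(AB)
= 1.64 + 1.47 - 2.5
= 0.6100

0.6100


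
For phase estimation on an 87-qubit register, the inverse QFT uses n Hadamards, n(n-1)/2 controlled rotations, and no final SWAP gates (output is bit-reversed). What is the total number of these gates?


Hadamard gates: 87
Controlled rotations: n*(n-1)/2 = 87*86/2 = 3741
SWAP gates: 0 (omitted)
Total = 87 + 3741
= 3828

3828


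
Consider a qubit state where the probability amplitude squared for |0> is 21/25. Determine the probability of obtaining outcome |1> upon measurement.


|alpha|^2 = 21/25 = 0.8400
|beta|^2 = 1 - 21/25 = 4/25 = 0.1600
P(|1>) = |beta|^2 = 0.1600

0.1600


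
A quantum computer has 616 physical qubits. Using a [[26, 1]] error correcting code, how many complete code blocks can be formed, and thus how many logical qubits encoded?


Each code block uses 26 physical qubits for 1 logical qubit(s).
Number of complete blocks = floor(616 / 26) = 23
Logical qubits = 23 * 1
= 23

23


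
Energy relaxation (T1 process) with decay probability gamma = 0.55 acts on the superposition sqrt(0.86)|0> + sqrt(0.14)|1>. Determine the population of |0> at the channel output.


For amplitude damping with parameter gamma on state sqrt(a)|0> + sqrt(b)|1>:
alpha^2 = 0.86, beta^2 = 0.14
P(|0>) = alpha^2 + gamma * beta^2
= 0.86 + 0.55 * 0.14
= 0.86 + 0.0770
= 0.9370

0.9370


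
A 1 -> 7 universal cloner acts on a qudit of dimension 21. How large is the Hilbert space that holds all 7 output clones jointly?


Output space = H^(tensor 7) where dim(H) = 21
dim = 21^7
= 441 (after 2 factors)
= 9261 (after 3 factors)
= 194481 (after 4 factors)
= 4084101 (after 5 factors)
= 85766121 (after 6 factors)
= 1801088541 (after 7 factors)
= 1801088541

1801088541


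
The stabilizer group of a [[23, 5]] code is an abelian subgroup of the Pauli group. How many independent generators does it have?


For an [[n,k]] stabilizer code:
Number of stabilizer generators = n - k
= 23 - 5
= 18

18


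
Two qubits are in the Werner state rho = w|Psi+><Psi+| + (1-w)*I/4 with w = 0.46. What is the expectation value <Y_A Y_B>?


|Psi+> = (|01> + |10>)/sqrt(2)
For the pure Bell state, <Y_A Y_B> = +1 (Bell-state Pauli correlator).
The maximally-mixed part I/4 has tr(I/4 * P tensor P) = 0 for any traceless Pauli P.
So <Y_A Y_B>_rho = w * (+1) + (1 - w) * 0
= 0.46 * (+1)
= 0.4600

0.4600


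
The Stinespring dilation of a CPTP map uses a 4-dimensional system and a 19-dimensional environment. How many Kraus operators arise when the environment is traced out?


Tracing out the environment in an orthonormal basis {|i>_E} gives Kraus operators K_i = <i|_E U |0>_E.
Number of Kraus operators = dim(H_env) = d_env
= 19

19


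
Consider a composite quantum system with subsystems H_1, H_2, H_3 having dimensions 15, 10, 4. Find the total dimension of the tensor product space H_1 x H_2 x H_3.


dim(H_1 x H_2 x H_3) = 15 * 10 * 4
= 150 * 4
= 600

600


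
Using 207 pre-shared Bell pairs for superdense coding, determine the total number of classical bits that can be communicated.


Superdense coding allows 2 classical bits per shared entangled pair.
207 pair(s) -> 2 * 207 = 414 classical bits

414


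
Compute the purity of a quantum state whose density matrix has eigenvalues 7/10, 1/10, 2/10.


tr(rho^2) = sum of eigenvalues squared
= (7/10)^2 + (1/10)^2 + (2/10)^2
= (49 + 1 + 4) / 100
= 54/100
= 0.5400

0.5400


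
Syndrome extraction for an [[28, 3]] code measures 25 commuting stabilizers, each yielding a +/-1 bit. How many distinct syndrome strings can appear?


Each stabilizer generator gives a binary (+1 or -1) measurement outcome.
With 25 independent generators:
Total syndromes = 2^25
= 33554432

33554432


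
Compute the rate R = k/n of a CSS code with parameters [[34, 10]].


Code rate R = k/n
= 10/34
= 0.2941

0.2941


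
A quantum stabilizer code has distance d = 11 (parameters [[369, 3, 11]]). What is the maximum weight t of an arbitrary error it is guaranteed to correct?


Code parameters: [[369, 3, 11]], distance d = 11.
Number of correctable errors = floor((d-1)/2)
= floor((11 - 1)/2)
= floor(10/2)
= 5

5


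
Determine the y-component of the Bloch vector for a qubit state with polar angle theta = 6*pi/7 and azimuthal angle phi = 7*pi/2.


theta = 2.6928, phi = 10.9956
r_y = sin(theta)*sin(phi) = 0.4339 * -1.0000
r_y = -0.4339

-0.4339


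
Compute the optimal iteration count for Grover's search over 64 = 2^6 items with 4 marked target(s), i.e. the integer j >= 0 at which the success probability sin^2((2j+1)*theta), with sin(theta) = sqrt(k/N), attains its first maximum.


After j Grover iterations the success probability is P(j) = sin^2((2j+1)*theta), where sin(theta) = sqrt(k/N).
N = 2^6 = 64, k = 4
sin(theta) = sqrt(k/N) = 0.25
theta = arcsin(sqrt(k/N)) = 0.2526802551 rad
P(j) reaches its first maximum when (2j+1)*theta is as close as possible to pi/2, i.e. j = round(pi/(4*theta) - 1/2).
pi/(4*theta) - 1/2 = 2.6083
(For comparison, the common estimate pi/4 * sqrt(N/k) = 3.1416; the exact maximiser is used here.)
Optimal iterations = 3

3


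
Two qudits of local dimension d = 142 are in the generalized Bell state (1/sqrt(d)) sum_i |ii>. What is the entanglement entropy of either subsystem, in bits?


For a maximally entangled state in d x d:
S = log2(d) = log2(142)
= 7.1497

7.1497


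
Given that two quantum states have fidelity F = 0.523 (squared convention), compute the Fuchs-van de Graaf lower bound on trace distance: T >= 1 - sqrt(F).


Fuchs-van de Graaf (squared-fidelity convention): 1 - sqrt(F) <= T <= sqrt(1 - F).
Lower bound: T >= 1 - sqrt(F)
sqrt(F) = sqrt(0.523) = 0.7232
T >= 1 - 0.7232
T >= 0.2768

0.2768
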